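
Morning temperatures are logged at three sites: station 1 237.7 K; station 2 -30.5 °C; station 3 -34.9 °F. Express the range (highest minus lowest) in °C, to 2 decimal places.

6.67 °C

station 1: 237.7 K = -35.450 °C.
station 3: -34.9 °F = -37.167 °C.
Spread: (-30.500) − (-37.167) = 6.667 °C.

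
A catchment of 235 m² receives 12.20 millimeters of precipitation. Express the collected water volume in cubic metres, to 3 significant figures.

1 mm over 1 m² is 1 L, so volume = 12.2 × 235 = 2867 L = 2.87 m³.

2.87 cubic metres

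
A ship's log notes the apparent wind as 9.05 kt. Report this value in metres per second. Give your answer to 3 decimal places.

4.656 m/s

1 kt = 0.514444 m/s, so 9.05 × 0.514444 = 4.656 m/s.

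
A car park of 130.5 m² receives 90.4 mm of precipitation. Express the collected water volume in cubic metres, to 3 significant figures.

11.8 cubic metres

1 mm over 1 m² is 1 L, so volume = 90.4 × 130.5 = 11797.2 L = 11.8 m³.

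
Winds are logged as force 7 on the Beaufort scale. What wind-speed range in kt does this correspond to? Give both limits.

28 to 33 kt

Beaufort 7 (near gale) spans 28–33 knots.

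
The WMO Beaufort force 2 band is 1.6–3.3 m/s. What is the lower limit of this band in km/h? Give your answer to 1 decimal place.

5.8 km/h

1.6–3.3 m/s × 3.6 = 5.8–11.9 km/h.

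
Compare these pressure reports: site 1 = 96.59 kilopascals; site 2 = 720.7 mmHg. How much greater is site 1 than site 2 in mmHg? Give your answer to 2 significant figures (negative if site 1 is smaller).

3.8 mmHg

site 1: 96.59 kPa = 724.484 mmHg.
Difference: 724.484 − 720.700 = 3.8 mmHg.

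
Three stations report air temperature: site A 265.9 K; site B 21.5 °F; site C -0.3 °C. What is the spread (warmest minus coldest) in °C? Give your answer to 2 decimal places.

6.95 °C

site A: 265.9 K = -7.250 °C.
site B: 21.5 °F = -5.833 °C.
Spread: (-0.300) − (-7.250) = 6.950 °C.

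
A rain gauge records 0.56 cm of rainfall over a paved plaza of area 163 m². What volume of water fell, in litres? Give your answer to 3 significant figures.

Depth: 0.56 cm × 10 = 5.6 mm.
1 mm over 1 m² is 1 L, so volume = 5.6 × 163 = 912.8 L ≈ 913 L.

913 litres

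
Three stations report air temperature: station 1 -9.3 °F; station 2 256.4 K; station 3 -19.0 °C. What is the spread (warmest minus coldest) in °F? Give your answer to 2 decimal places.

station 1: -9.3 °F = -22.944 °C.
station 2: 256.4 K = -16.750 °C.
Spread: (-16.750) − (-22.944) = 6.194 °C = 11.15 °F.

11.15 °F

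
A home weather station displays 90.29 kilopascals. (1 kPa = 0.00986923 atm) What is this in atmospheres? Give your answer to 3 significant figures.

0.891 atm

1 kPa = 0.00986923 atm, so 90.29 × 0.00986923 = 0.891 atm.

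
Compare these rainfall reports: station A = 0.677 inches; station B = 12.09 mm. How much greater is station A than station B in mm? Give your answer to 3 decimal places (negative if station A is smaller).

5.106 mm

station A: 0.677 in = 17.19580 mm.
Difference: 17.19580 − 12.09000 = 5.106 mm.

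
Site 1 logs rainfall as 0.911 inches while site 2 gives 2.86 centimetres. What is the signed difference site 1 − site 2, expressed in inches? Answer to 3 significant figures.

-0.215 in

site 2: 2.86 cm = 1.12598 in.
Difference: 0.91100 − 1.12598 = -0.215 in.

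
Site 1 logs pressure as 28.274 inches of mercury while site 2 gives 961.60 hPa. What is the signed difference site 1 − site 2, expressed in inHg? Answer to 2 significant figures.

site 2: 961.60 hPa = 28.3960 inHg.
Difference: 28.2740 − 28.3960 = -0.12 inHg.

-0.12 inHg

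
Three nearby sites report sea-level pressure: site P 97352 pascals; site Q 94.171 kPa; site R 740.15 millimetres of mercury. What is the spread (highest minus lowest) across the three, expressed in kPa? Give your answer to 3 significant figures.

site P: 97352 Pa = 97.3520 kPa.
site R: 740.15 mmHg = 98.6786 kPa.
Spread: 98.6786 − 94.1710 = 4.51 kPa.

4.51 kPa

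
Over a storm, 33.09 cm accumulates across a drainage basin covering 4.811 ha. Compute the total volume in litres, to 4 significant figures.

15920000 litres

Depth: 33.09 cm × 10 = 330.9 mm.
Area: 4.811 ha = 48110 m².
1 mm over 1 m² is 1 L, so volume = 330.9 × 48110 = 15919599 L ≈ 15920000 L.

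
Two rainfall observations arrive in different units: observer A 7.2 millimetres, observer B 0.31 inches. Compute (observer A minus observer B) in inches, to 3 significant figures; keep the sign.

observer A: 7.2 mm = 0.283465 in.
Difference: 0.283465 − 0.310000 = -0.0265 in.

-0.0265 in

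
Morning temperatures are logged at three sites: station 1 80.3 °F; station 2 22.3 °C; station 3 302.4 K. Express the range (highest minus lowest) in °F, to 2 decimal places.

12.51 °F

station 1: 80.3 °F = 26.833 °C.
station 3: 302.4 K = 29.250 °C.
Spread: 29.250 − 22.300 = 6.950 °C = 12.51 °F.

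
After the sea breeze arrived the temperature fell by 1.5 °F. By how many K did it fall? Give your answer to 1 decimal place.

0.8 K

Converting a difference, only the 9/5 scale factor applies: ΔK = 1.5 × 0.5556 = 0.8 K.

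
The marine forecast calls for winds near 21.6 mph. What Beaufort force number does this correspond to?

21.6 mph = 9.7 m/s, which is Beaufort 5 (fresh breeze, 8.0–10.7 m/s).

Beaufort force 5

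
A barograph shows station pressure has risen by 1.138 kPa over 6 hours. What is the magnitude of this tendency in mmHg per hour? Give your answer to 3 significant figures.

1.138 kPa / 6 h × 7.50062 mmHg/kPa = 1.42 mmHg/h.

1.42 mmHg per hour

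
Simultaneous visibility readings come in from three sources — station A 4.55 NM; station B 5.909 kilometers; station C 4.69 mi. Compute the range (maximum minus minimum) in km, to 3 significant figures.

station A: 4.55 nmi = 8.4266 km.
station C: 4.69 SM = 7.5478 km.
Spread: 8.4266 − 5.9090 = 2.52 km.

2.52 km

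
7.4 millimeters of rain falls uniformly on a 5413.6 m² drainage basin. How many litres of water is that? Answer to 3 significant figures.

1 mm over 1 m² is 1 L, so volume = 7.4 × 5413.6 = 40060.64 L ≈ 40100 L.

40100 litres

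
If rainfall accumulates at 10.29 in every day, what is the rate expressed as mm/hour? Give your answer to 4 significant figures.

10.89 mm/hour

10.29 in/day × 25.4 mm/in × 0.0416667 day/hour = 10.89 mm/hour.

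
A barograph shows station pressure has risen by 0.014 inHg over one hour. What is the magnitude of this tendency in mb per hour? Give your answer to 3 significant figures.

0.474 mb per hour

0.014 inHg / 1 h × 33.8639 mb/inHg = 0.474 mb/h.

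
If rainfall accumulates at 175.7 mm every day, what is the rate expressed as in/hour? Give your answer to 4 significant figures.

0.2882 in/hour

175.7 mm/day × 0.0393701 in/mm × 0.0416667 day/hour = 0.2882 in/hour.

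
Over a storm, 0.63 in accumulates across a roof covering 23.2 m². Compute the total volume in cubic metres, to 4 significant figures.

Depth: 0.63 in × 25.4 = 16.002 mm.
1 mm over 1 m² is 1 L, so volume = 16.002 × 23.2 = 371.2464 L = 0.3712 m³.

0.3712 cubic metres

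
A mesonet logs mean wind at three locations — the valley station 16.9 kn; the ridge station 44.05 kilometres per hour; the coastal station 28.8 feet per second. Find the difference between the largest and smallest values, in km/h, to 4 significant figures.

12.75 km/h

the valley station: 16.9 kt = 31.2988 km/h.
the coastal station: 28.8 ft/s = 31.6017 km/h.
Spread: 44.0500 − 31.2988 = 12.75 km/h.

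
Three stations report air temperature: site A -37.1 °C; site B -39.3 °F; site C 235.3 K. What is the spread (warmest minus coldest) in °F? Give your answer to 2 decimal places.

site B: -39.3 °F = -39.611 °C.
site C: 235.3 K = -37.850 °C.
Spread: (-37.100) − (-39.611) = 2.511 °C = 4.52 °F.

4.52 °F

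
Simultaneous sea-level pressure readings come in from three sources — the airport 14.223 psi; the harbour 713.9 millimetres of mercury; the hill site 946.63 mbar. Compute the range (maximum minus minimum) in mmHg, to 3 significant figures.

the airport: 14.223 psi = 735.541 mmHg.
the hill site: 946.63 mb = 710.031 mmHg.
Spread: 735.541 − 710.031 = 25.5 mmHg.

25.5 mmHg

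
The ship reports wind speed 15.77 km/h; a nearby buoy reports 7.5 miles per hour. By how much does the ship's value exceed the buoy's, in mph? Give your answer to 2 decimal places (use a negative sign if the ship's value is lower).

the ship: 15.77 km/h = 9.7990 mph.
Difference: 9.7990 − 7.5000 = 2.30 mph.

2.30 mph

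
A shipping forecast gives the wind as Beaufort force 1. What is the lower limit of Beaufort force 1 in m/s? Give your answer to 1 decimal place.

Beaufort 1 (light air) spans 0.3–1.5 m/s.

0.3 m/s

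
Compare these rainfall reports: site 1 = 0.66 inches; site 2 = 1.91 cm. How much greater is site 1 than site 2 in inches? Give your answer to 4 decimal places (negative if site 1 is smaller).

-0.0920 in

site 2: 1.91 cm = 0.751969 in.
Difference: 0.660000 − 0.751969 = -0.0920 in.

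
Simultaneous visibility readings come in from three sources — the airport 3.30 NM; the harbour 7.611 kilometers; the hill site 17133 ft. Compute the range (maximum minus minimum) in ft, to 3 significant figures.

7840 ft

the airport: 3.30 nmi = 20051.18 ft.
the harbour: 7.611 km = 24970.47 ft.
Spread: 24970.47 − 17133.00 = 7840 ft.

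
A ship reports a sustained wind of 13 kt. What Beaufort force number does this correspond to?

Beaufort force 4

13 kt lies in the Beaufort 4 band (moderate breeze, 11–16 kt).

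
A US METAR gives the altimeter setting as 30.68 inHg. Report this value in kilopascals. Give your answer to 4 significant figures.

1 inHg = 3.38639 kPa, so 30.68 × 3.38639 = 103.9 kPa.

103.9 kPa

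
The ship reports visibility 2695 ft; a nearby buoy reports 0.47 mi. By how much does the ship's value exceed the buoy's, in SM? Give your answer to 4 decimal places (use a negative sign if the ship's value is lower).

the ship: 2695 ft = 0.510417 SM.
Difference: 0.510417 − 0.470000 = 0.0404 SM.

0.0404 SM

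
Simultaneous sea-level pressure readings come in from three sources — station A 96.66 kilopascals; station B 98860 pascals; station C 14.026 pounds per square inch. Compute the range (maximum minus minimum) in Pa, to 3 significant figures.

station A: 96.66 kPa = 96660.00 Pa.
station C: 14.026 psi = 96705.87 Pa.
Spread: 98860.00 − 96660.00 = 2200 Pa.

2200 Pa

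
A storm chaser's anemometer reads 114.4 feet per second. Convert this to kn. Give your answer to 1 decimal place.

67.8 kt

1 ft/s = 0.592484 kt, so 114.4 × 0.592484 = 67.8 kt.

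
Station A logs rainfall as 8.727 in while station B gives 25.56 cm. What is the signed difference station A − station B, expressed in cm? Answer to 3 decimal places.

station A: 8.727 in = 22.16658 cm.
Difference: 22.16658 − 25.56000 = -3.393 cm.

-3.393 cm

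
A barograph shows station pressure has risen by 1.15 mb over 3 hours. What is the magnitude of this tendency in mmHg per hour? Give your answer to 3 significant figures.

1.15 mb / 3 h × 0.750062 mmHg/mb = 0.288 mmHg/h.

0.288 mmHg per hour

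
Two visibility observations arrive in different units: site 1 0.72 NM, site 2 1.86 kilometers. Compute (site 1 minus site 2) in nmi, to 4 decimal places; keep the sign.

site 2: 1.86 km = 1.004320 nmi.
Difference: 0.720000 − 1.004320 = -0.2843 nmi.

-0.2843 nmi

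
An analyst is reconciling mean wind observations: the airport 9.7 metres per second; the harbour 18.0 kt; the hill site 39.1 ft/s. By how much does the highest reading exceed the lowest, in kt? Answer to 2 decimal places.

the airport: 9.7 m/s = 18.8553 kt.
the hill site: 39.1 ft/s = 23.1661 kt.
Spread: 23.1661 − 18.0000 = 5.17 kt.

5.17 kt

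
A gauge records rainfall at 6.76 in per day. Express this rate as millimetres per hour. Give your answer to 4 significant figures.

6.76 in/day × 25.4 mm/in × 0.0416667 day/hour = 7.154 mm/hour.

7.154 mm/hour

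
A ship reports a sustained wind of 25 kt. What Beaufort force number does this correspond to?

25 kt lies in the Beaufort 6 band (strong breeze, 22–27 kt).

Beaufort force 6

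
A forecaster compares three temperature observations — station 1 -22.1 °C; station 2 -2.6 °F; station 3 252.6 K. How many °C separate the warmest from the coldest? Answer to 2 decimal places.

2.88 °C

station 2: -2.6 °F = -19.222 °C.
station 3: 252.6 K = -20.550 °C.
Spread: (-19.222) − (-22.100) = 2.878 °C.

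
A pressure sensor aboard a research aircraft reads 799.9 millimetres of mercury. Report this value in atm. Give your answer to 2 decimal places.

1.05 atm

1 mmHg = 0.00131579 atm, so 799.9 × 0.00131579 = 1.05 atm.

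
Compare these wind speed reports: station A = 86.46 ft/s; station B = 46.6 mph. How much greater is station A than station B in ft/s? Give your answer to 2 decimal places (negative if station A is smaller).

18.11 ft/s

station B: 46.6 mph = 68.3467 ft/s.
Difference: 86.4600 − 68.3467 = 18.11 ft/s.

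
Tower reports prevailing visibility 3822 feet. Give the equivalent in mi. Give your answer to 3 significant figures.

0.724 SM

1 ft = 0.000189394 SM, so 3822 × 0.000189394 = 0.724 SM.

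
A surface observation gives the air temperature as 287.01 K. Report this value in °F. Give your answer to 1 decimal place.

56.9 °F

First to °C: 13.86 °C.
Then to °F: 56.9 °F.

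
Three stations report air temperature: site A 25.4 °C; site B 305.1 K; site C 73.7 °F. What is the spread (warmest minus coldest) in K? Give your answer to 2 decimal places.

site B: 305.1 K = 31.950 °C.
site C: 73.7 °F = 23.167 °C.
Spread: 31.950 − 23.167 = 8.783 °C.

8.78 K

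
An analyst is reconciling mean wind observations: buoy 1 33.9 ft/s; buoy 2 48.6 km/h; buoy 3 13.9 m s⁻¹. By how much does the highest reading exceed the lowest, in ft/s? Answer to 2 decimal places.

11.70 ft/s

buoy 2: 48.6 km/h = 44.2913 ft/s.
buoy 3: 13.9 m/s = 45.6037 ft/s.
Spread: 45.6037 − 33.9000 = 11.70 ft/s.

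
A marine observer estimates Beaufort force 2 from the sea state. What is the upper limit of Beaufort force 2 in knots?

6 kt

Beaufort 2 (light breeze) spans 4–6 knots.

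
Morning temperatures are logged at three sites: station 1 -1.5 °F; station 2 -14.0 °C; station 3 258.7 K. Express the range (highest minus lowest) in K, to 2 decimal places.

station 1: -1.5 °F = -18.611 °C.
station 3: 258.7 K = -14.450 °C.
Spread: (-14.000) − (-18.611) = 4.611 °C.

4.61 K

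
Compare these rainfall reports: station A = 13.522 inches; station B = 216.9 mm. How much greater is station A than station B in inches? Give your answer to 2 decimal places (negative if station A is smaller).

station B: 216.9 mm = 8.5394 in.
Difference: 13.5220 − 8.5394 = 4.98 in.

4.98 in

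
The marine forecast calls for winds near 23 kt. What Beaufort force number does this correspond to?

23 kt lies in the Beaufort 6 band (strong breeze, 22–27 kt).

Beaufort force 6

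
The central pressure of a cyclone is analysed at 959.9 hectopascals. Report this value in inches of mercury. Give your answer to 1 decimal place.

1 hPa = 0.02953 inHg, so 959.9 × 0.02953 = 28.3 inHg.

28.3 inHg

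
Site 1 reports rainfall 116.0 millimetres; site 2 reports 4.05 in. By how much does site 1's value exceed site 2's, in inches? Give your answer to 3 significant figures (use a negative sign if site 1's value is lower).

site 1: 116.0 mm = 4.56693 in.
Difference: 4.56693 − 4.05000 = 0.517 in.

0.517 in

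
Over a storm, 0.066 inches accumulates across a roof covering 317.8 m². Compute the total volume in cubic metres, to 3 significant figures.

Depth: 0.066 in × 25.4 = 1.6764 mm.
1 mm over 1 m² is 1 L, so volume = 1.6764 × 317.8 = 532.75992 L = 0.533 m³.

0.533 cubic metres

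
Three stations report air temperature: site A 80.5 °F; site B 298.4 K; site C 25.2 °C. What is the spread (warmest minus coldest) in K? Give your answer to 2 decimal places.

1.74 K

site A: 80.5 °F = 26.944 °C.
site B: 298.4 K = 25.250 °C.
Spread: 26.944 − 25.200 = 1.744 °C.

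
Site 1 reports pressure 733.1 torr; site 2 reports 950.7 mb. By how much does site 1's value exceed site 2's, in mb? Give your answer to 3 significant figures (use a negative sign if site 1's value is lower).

26.7 mb

site 1: 733.1 mmHg = 977.386 mb.
Difference: 977.386 − 950.700 = 26.7 mb.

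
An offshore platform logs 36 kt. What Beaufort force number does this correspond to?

36 kt lies in the Beaufort 8 band (gale, 34–40 kt).

Beaufort force 8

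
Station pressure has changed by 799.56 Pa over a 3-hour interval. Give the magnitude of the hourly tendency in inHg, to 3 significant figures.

0.0787 inHg per hour

799.56 Pa / 3 h × 0.0002953 inHg/Pa = 0.0787 inHg/h.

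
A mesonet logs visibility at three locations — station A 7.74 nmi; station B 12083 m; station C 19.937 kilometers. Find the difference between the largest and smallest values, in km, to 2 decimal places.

station A: 7.74 nmi = 14.3345 km.
station B: 12083 m = 12.0830 km.
Spread: 19.9370 − 12.0830 = 7.85 km.

7.85 km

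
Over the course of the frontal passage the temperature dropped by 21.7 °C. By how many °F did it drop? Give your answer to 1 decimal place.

Converting a difference, only the 9/5 scale factor applies: Δ°F = 21.7 × 1.8 = 39.1 °F.

39.1 °F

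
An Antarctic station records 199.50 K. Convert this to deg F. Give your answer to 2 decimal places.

-100.57 °F

First to °C: -73.65 °C.
Then to °F: -100.57 °F.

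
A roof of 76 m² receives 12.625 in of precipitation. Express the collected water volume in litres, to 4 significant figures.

Depth: 12.625 in × 25.4 = 320.675 mm.
1 mm over 1 m² is 1 L, so volume = 320.675 × 76 = 24371.3 L ≈ 24370 L.

24370 litres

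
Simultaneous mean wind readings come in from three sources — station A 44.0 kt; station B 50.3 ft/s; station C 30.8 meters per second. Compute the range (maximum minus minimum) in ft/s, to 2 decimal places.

station A: 44.0 kt = 74.2636 ft/s.
station C: 30.8 m/s = 101.0499 ft/s.
Spread: 101.0499 − 50.3000 = 50.75 ft/s.

50.75 ft/s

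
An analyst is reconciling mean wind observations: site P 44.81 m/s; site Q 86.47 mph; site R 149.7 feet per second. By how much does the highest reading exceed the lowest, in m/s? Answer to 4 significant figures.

site Q: 86.47 mph = 38.65555 m/s.
site R: 149.7 ft/s = 45.62856 m/s.
Spread: 45.62856 − 38.65555 = 6.973 m/s.

6.973 m/s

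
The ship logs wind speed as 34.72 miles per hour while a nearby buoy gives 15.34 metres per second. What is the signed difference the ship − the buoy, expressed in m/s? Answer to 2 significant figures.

0.18 m/s

the ship: 34.72 mph = 15.5212 m/s.
Difference: 15.5212 − 15.3400 = 0.18 m/s.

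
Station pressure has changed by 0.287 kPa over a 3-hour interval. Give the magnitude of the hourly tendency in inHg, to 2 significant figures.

0.287 kPa / 3 h × 0.2953 inHg/kPa = 0.028 inHg/h.

0.028 inHg per hour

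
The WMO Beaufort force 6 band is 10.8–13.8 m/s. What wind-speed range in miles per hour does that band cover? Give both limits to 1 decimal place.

10.8–13.8 m/s × 2.237 = 24.2–30.9 mph.

24.2 to 30.9 mph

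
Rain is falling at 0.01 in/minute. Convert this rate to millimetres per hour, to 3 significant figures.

0.01 in/minute × 25.4 mm/in × 60 minute/hour = 15.2 mm/hour.

15.2 mm/hour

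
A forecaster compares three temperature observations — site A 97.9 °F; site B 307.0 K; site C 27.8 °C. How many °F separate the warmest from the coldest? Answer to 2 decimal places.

site A: 97.9 °F = 36.611 °C.
site B: 307.0 K = 33.850 °C.
Spread: 36.611 − 27.800 = 8.811 °C = 15.86 °F.

15.86 °F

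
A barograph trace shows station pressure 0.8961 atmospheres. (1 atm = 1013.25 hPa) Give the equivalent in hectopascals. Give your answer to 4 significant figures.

1 atm = 1013.25 hPa, so 0.8961 × 1013.25 = 908.0 hPa.

908.0 hPa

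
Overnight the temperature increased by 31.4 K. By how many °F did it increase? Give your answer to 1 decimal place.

For a temperature change the 32° offset cancels: Δ°F = 31.4 × 1.8 = 56.5 °F.

56.5 °F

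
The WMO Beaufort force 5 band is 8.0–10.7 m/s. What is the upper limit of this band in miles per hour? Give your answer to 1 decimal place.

8.0–10.7 m/s × 2.237 = 17.9–23.9 mph.

23.9 mph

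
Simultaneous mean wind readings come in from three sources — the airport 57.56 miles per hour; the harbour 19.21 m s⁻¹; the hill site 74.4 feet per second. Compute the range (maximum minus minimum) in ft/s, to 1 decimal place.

the airport: 57.56 mph = 84.421 ft/s.
the harbour: 19.21 m/s = 63.025 ft/s.
Spread: 84.421 − 63.025 = 21.4 ft/s.

21.4 ft/s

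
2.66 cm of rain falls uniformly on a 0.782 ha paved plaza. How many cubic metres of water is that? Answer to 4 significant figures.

208.0 cubic metres

Depth: 2.66 cm × 10 = 26.6 mm.
Area: 0.782 ha = 7820 m².
1 mm over 1 m² is 1 L, so volume = 26.6 × 7820 = 208012 L = 208.0 m³.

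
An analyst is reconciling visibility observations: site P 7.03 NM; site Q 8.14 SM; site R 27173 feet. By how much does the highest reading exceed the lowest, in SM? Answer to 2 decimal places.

2.99 SM

site P: 7.03 nmi = 8.0900 SM.
site R: 27173 ft = 5.1464 SM.
Spread: 8.1400 − 5.1464 = 2.99 SM.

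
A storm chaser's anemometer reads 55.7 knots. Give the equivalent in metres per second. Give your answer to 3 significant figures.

1 kt = 0.514444 m/s, so 55.7 × 0.514444 = 28.7 m/s.

28.7 m/s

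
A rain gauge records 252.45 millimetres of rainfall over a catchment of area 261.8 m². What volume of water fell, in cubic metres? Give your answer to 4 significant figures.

66.09 cubic metres

1 mm over 1 m² is 1 L, so volume = 252.45 × 261.8 = 66091.41 L = 66.09 m³.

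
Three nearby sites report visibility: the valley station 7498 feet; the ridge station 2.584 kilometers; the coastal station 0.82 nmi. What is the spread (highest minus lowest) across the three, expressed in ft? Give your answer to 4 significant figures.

3495 ft

the ridge station: 2.584 km = 8477.69 ft.
the coastal station: 0.82 nmi = 4982.41 ft.
Spread: 8477.69 − 4982.41 = 3495 ft.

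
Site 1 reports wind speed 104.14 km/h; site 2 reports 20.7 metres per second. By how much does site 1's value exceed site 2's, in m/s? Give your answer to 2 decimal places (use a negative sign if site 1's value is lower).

site 1: 104.14 km/h = 28.9278 m/s.
Difference: 28.9278 − 20.7000 = 8.23 m/s.

8.23 m/s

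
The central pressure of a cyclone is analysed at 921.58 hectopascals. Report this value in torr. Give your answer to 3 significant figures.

691 mmHg

1 hPa = 0.750062 mmHg, so 921.58 × 0.750062 = 691 mmHg.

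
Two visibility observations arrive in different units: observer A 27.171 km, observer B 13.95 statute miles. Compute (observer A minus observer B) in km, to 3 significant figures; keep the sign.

observer B: 13.95 SM = 22.4503 km.
Difference: 27.1710 − 22.4503 = 4.72 km.

4.72 km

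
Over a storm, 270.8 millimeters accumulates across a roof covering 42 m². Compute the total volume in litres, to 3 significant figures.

1 mm over 1 m² is 1 L, so volume = 270.8 × 42 = 11373.6 L ≈ 11400 L.

11400 litres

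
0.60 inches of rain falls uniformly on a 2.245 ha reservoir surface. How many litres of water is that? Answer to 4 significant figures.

342100 litres

Depth: 0.60 in × 25.4 = 15.24 mm.
Area: 2.245 ha = 22450 m².
1 mm over 1 m² is 1 L, so volume = 15.24 × 22450 = 342138 L ≈ 342100 L.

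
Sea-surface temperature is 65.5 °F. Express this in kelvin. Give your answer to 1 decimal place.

291.8 K

First to °C: 18.61 °C.
Then to K: 291.8 K.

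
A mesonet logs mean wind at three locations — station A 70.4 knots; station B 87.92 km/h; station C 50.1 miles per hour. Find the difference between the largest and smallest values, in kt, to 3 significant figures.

26.9 kt

station B: 87.92 km/h = 47.473 kt.
station C: 50.1 mph = 43.536 kt.
Spread: 70.400 − 43.536 = 26.9 kt.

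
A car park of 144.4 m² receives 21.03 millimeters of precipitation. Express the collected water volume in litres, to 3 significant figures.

1 mm over 1 m² is 1 L, so volume = 21.03 × 144.4 = 3036.732 L ≈ 3040 L.

3040 litres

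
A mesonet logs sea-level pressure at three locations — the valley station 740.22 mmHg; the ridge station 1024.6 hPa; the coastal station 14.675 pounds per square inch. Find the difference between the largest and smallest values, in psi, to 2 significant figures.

the valley station: 740.22 mmHg = 14.3135 psi.
the ridge station: 1024.6 hPa = 14.8606 psi.
Spread: 14.8606 − 14.3135 = 0.55 psi.

0.55 psi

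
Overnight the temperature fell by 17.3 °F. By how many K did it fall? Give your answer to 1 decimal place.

9.6 K

A change of 1 °C equals a change of 1.8 °F: ΔK = 17.3 × 0.5556 = 9.6 K.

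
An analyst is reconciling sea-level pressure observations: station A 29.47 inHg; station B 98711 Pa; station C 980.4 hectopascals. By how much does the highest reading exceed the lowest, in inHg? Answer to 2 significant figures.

station B: 98711 Pa = 29.1493 inHg.
station C: 980.4 hPa = 28.9512 inHg.
Spread: 29.4700 − 28.9512 = 0.52 inHg.

0.52 inHg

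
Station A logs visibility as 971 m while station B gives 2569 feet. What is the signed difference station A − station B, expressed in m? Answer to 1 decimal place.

188.0 m

station B: 2569 ft = 783.031 m.
Difference: 971.000 − 783.031 = 188.0 m.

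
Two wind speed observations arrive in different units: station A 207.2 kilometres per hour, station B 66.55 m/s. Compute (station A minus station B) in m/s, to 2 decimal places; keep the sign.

-8.99 m/s

station A: 207.2 km/h = 57.5556 m/s.
Difference: 57.5556 − 66.5500 = -8.99 m/s.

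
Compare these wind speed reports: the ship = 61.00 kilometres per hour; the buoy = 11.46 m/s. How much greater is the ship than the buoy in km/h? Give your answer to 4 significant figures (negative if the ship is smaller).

19.74 km/h

the buoy: 11.46 m/s = 41.2560 km/h.
Difference: 61.0000 − 41.2560 = 19.74 km/h.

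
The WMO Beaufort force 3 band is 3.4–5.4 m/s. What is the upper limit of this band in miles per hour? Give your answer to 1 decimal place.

12.1 mph

3.4–5.4 m/s × 2.237 = 7.6–12.1 mph.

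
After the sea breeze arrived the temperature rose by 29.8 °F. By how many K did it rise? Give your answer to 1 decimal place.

For a temperature change the 32° offset cancels: ΔK = 29.8 × 0.5556 = 16.6 K.

16.6 K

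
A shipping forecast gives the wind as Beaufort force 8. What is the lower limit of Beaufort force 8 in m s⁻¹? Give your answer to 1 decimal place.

Beaufort 8 (gale) spans 17.2–20.7 m/s.

17.2 m/s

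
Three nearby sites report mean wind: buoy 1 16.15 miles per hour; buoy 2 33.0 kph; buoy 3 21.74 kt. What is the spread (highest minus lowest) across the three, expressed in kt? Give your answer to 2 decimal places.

7.71 kt

buoy 1: 16.15 mph = 14.0340 kt.
buoy 2: 33.0 km/h = 17.8186 kt.
Spread: 21.7400 − 14.0340 = 7.71 kt.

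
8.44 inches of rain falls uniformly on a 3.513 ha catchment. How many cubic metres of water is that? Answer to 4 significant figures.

Depth: 8.44 in × 25.4 = 214.376 mm.
Area: 3.513 ha = 35130 m².
1 mm over 1 m² is 1 L, so volume = 214.376 × 35130 = 7531028.9 L = 7531 m³.

7531 cubic metres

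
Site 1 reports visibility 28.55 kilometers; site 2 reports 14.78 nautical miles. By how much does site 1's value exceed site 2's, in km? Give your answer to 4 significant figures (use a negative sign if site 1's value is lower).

1.177 km

site 2: 14.78 nmi = 27.37256 km.
Difference: 28.55000 − 27.37256 = 1.177 km.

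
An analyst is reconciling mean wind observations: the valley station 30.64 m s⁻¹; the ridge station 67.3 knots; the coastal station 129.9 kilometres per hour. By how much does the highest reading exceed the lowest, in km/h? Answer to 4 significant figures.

the valley station: 30.64 m/s = 110.3040 km/h.
the ridge station: 67.3 kt = 124.6396 km/h.
Spread: 129.9000 − 110.3040 = 19.60 km/h.

19.60 km/h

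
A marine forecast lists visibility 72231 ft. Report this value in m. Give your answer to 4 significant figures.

22020 m

1 ft = 0.3048 m, so 72231 × 0.3048 = 22020 m.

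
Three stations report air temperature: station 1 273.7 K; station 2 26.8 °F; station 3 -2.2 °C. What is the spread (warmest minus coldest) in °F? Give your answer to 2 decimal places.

station 1: 273.7 K = 0.550 °C.
station 2: 26.8 °F = -2.889 °C.
Spread: 0.550 − (-2.889) = 3.439 °C = 6.19 °F.

6.19 °F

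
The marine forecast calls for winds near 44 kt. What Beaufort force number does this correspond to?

44 kt lies in the Beaufort 9 band (strong gale, 41–47 kt).

Beaufort force 9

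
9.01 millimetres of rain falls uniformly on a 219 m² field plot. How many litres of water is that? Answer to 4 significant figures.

1973 litres

1 mm over 1 m² is 1 L, so volume = 9.01 × 219 = 1973.19 L ≈ 1973 L.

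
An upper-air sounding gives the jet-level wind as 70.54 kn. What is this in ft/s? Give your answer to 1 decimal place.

1 kt = 1.68781 ft/s, so 70.54 × 1.68781 = 119.1 ft/s.

119.1 ft/s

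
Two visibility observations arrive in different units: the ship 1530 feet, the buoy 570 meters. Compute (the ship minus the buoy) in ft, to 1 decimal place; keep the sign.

the buoy: 570 m = 1870.079 ft.
Difference: 1530.000 − 1870.079 = -340.1 ft.

-340.1 ft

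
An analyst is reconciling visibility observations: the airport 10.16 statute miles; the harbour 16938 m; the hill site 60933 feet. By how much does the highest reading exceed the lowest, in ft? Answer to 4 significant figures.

7288 ft

the airport: 10.16 SM = 53644.80 ft.
the harbour: 16938 m = 55570.87 ft.
Spread: 60933.00 − 53644.80 = 7288 ft.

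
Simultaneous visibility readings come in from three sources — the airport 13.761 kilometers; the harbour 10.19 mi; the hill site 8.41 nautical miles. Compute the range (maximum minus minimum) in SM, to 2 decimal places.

the airport: 13.761 km = 8.5507 SM.
the hill site: 8.41 nmi = 9.6781 SM.
Spread: 10.1900 − 8.5507 = 1.64 SM.

1.64 SM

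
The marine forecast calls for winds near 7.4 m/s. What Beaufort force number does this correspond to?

Beaufort force 4

7.4 m/s lies in the Beaufort 4 band (moderate breeze, 5.5–7.9 m/s).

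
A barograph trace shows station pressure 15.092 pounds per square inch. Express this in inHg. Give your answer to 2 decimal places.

1 psi = 2.03602 inHg, so 15.092 × 2.03602 = 30.73 inHg.

30.73 inHg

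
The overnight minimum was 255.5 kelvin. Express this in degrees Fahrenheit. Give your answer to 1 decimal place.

0.2 °F

First to °C: -17.65 °C.
Then to °F: 0.2 °F.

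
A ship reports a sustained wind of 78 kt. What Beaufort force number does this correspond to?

Beaufort force 12

78 kt lies in the Beaufort 12 band (hurricane force, ≥64 kt).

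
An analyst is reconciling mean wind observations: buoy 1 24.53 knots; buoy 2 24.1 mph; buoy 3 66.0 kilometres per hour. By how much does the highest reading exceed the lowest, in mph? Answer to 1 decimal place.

16.9 mph

buoy 1: 24.53 kt = 28.229 mph.
buoy 3: 66.0 km/h = 41.010 mph.
Spread: 41.010 − 24.100 = 16.9 mph.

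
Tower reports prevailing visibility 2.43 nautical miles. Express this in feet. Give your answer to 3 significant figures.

1 nmi = 6076.12 ft, so 2.43 × 6076.12 = 14800 ft.

14800 ft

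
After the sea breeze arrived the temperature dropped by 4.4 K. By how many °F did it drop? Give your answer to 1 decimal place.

7.9 °F

For a temperature change the 32° offset cancels: Δ°F = 4.4 × 1.8 = 7.9 °F.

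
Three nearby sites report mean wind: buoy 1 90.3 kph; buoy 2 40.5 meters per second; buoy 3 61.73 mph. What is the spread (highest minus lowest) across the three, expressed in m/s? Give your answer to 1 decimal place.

buoy 1: 90.3 km/h = 25.083 m/s.
buoy 3: 61.73 mph = 27.596 m/s.
Spread: 40.500 − 25.083 = 15.4 m/s.

15.4 m/s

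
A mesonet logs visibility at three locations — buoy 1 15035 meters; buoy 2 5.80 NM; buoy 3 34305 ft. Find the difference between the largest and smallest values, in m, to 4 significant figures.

4579 m

buoy 2: 5.80 nmi = 10741.60 m.
buoy 3: 34305 ft = 10456.16 m.
Spread: 15035.00 − 10456.16 = 4579 m.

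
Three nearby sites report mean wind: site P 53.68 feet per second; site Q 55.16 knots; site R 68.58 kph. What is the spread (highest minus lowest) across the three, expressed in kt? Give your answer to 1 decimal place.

site P: 53.68 ft/s = 31.805 kt.
site R: 68.58 km/h = 37.030 kt.
Spread: 55.160 − 31.805 = 23.4 kt.

23.4 kt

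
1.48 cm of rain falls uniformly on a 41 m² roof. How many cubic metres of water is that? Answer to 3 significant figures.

Depth: 1.48 cm × 10 = 14.8 mm.
1 mm over 1 m² is 1 L, so volume = 14.8 × 41 = 606.8 L = 0.607 m³.

0.607 cubic metres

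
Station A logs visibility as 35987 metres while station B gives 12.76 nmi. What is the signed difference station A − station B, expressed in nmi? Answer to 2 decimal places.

station A: 35987 m = 19.4314 nmi.
Difference: 19.4314 − 12.7600 = 6.67 nmi.

6.67 nmi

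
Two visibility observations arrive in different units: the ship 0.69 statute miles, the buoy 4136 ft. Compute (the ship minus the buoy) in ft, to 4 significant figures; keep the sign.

-492.8 ft

the ship: 0.69 SM = 3643.200 ft.
Difference: 3643.200 − 4136.000 = -492.8 ft.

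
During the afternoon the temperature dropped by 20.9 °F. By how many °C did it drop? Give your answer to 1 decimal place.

11.6 °C

A change of 1 °C equals a change of 1.8 °F: Δ°C = 20.9 × 0.5556 = 11.6 °C.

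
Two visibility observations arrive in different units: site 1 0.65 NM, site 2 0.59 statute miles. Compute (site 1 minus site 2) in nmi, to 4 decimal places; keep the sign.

0.1373 nmi

site 2: 0.59 SM = 0.512696 nmi.
Difference: 0.650000 − 0.512696 = 0.1373 nmi.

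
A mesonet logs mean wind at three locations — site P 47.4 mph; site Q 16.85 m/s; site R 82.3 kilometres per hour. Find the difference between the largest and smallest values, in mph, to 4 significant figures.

site Q: 16.85 m/s = 37.6924 mph.
site R: 82.3 km/h = 51.1388 mph.
Spread: 51.1388 − 37.6924 = 13.45 mph.

13.45 mph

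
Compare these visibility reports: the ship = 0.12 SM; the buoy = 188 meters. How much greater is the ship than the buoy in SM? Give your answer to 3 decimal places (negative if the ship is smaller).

0.003 SM

the buoy: 188 m = 0.11682 SM.
Difference: 0.12000 − 0.11682 = 0.003 SM.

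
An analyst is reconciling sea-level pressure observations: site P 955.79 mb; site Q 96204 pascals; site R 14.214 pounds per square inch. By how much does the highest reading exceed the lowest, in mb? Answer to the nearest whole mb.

24 mb

site Q: 96204 Pa = 962.04 mb.
site R: 14.214 psi = 980.02 mb.
Spread: 980.02 − 955.79 = 24 mb.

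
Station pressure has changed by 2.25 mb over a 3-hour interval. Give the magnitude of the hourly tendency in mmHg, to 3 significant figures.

2.25 mb / 3 h × 0.750062 mmHg/mb = 0.563 mmHg/h.

0.563 mmHg per hour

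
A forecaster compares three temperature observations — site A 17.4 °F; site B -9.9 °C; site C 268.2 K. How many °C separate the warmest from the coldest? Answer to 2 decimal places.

site A: 17.4 °F = -8.111 °C.
site C: 268.2 K = -4.950 °C.
Spread: (-4.950) − (-9.900) = 4.950 °C.

4.95 °C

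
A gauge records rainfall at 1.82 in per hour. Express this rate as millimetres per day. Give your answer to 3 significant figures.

1110 mm/day

1.82 in/hour × 25.4 mm/in × 24 hour/day = 1110 mm/day.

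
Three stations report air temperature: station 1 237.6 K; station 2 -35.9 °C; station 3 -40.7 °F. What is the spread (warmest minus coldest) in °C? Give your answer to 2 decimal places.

4.84 °C

station 1: 237.6 K = -35.550 °C.
station 3: -40.7 °F = -40.389 °C.
Spread: (-35.550) − (-40.389) = 4.839 °C.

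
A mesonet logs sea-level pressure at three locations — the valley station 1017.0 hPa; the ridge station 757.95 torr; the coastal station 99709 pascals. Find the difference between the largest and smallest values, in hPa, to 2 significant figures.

20 hPa

the ridge station: 757.95 mmHg = 1010.52 hPa.
the coastal station: 99709 Pa = 997.09 hPa.
Spread: 1017.00 − 997.09 = 20 hPa.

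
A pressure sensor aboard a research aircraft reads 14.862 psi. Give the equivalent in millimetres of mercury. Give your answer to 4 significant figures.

1 psi = 51.7149 mmHg, so 14.862 × 51.7149 = 768.6 mmHg.

768.6 mmHg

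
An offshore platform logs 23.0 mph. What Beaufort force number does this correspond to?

Beaufort force 5

23.0 mph = 10.3 m/s, which is Beaufort 5 (fresh breeze, 8.0–10.7 m/s).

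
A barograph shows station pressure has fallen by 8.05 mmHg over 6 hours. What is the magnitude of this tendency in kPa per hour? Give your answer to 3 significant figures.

8.05 mmHg / 6 h × 0.133322 kPa/mmHg = 0.179 kPa/h.

0.179 kPa per hour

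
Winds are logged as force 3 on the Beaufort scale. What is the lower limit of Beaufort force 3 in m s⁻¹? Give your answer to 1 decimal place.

Beaufort 3 (gentle breeze) spans 3.4–5.4 m/s.

3.4 m/s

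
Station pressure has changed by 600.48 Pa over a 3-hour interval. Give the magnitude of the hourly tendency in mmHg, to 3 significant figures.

600.48 Pa / 3 h × 0.00750062 mmHg/Pa = 1.50 mmHg/h.

1.50 mmHg per hour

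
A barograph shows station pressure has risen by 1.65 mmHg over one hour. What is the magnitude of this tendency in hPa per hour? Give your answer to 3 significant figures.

1.65 mmHg / 1 h × 1.33322 hPa/mmHg = 2.20 hPa/h.

2.20 hPa per hour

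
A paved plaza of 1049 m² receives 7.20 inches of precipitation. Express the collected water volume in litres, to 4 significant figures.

Depth: 7.20 in × 25.4 = 182.88 mm.
1 mm over 1 m² is 1 L, so volume = 182.88 × 1049 = 191841.12 L ≈ 191800 L.

191800 litres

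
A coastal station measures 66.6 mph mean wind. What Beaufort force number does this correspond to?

66.6 mph = 29.8 m/s, which is Beaufort 11 (violent storm, 28.5–32.6 m/s).

Beaufort force 11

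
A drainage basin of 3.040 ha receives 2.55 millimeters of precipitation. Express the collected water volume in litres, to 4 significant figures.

Area: 3.040 ha = 30400 m².
1 mm over 1 m² is 1 L, so volume = 2.55 × 30400 = 77520 L.

77520 litres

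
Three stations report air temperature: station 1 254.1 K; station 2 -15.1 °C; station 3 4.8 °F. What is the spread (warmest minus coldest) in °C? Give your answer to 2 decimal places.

3.95 °C

station 1: 254.1 K = -19.050 °C.
station 3: 4.8 °F = -15.111 °C.
Spread: (-15.100) − (-19.050) = 3.950 °C.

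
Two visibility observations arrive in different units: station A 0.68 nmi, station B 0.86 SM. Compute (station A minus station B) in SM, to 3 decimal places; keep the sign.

station A: 0.68 nmi = 0.78253 SM.
Difference: 0.78253 − 0.86000 = -0.077 SM.

-0.077 SM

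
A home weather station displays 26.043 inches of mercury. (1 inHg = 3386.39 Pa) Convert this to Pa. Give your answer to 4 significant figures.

88190 Pa

1 inHg = 3386.39 Pa, so 26.043 × 3386.39 = 88190 Pa.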